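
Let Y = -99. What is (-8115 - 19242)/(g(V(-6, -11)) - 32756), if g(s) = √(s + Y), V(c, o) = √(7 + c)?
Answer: 149350982/178825939 + 63833*I*√2/357651878 ≈ 0.83518 + 0.00025241*I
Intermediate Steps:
g(s) = √(-99 + s) (g(s) = √(s - 99) = √(-99 + s))
(-8115 - 19242)/(g(V(-6, -11)) - 32756) = (-8115 - 19242)/(√(-99 + √(7 - 6)) - 32756) = -27357/(√(-99 + √1) - 32756) = -27357/(√(-99 + 1) - 32756) = -27357/(√(-98) - 32756) = -27357/(7*I*√2 - 32756) = -27357/(-32756 + 7*I*√2)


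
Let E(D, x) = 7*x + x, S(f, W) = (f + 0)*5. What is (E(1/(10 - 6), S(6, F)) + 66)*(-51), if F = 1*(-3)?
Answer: -15606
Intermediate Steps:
F = -3
S(f, W) = 5*f (S(f, W) = f*5 = 5*f)
E(D, x) = 8*x
(E(1/(10 - 6), S(6, F)) + 66)*(-51) = (8*(5*6) + 66)*(-51) = (8*30 + 66)*(-51) = (240 + 66)*(-51) = 306*(-51) = -15606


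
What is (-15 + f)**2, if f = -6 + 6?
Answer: 225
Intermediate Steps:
f = 0
(-15 + f)**2 = (-15 + 0)**2 = (-15)**2 = 225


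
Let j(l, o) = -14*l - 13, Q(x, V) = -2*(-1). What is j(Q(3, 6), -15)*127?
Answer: -5207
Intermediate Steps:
Q(x, V) = 2
j(l, o) = -13 - 14*l
j(Q(3, 6), -15)*127 = (-13 - 14*2)*127 = (-13 - 28)*127 = -41*127 = -5207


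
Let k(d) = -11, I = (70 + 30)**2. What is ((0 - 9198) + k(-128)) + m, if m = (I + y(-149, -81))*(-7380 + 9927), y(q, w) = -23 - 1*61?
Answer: 25246843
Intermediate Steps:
y(q, w) = -84 (y(q, w) = -23 - 61 = -84)
I = 10000 (I = 100**2 = 10000)
m = 25256052 (m = (10000 - 84)*(-7380 + 9927) = 9916*2547 = 25256052)
((0 - 9198) + k(-128)) + m = ((0 - 9198) - 11) + 25256052 = (-9198 - 11) + 25256052 = -9209 + 25256052 = 25246843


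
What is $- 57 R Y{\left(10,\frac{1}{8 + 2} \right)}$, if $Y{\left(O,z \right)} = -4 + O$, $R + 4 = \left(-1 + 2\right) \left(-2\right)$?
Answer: $2052$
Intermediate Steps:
$R = -6$ ($R = -4 + \left(-1 + 2\right) \left(-2\right) = -4 + 1 \left(-2\right) = -4 - 2 = -6$)
$- 57 R Y{\left(10,\frac{1}{8 + 2} \right)} = \left(-57\right) \left(-6\right) \left(-4 + 10\right) = 342 \cdot 6 = 2052$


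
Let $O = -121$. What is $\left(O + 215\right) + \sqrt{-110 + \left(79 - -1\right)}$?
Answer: $94 + i \sqrt{30} \approx 94.0 + 5.4772 i$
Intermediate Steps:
$\left(O + 215\right) + \sqrt{-110 + \left(79 - -1\right)} = \left(-121 + 215\right) + \sqrt{-110 + \left(79 - -1\right)} = 94 + \sqrt{-110 + \left(79 + 1\right)} = 94 + \sqrt{-110 + 80} = 94 + \sqrt{-30} = 94 + i \sqrt{30}$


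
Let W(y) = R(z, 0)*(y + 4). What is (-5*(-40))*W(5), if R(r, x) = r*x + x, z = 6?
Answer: 0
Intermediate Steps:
R(r, x) = x + r*x
W(y) = 0 (W(y) = (0*(1 + 6))*(y + 4) = (0*7)*(4 + y) = 0*(4 + y) = 0)
(-5*(-40))*W(5) = -5*(-40)*0 = 200*0 = 0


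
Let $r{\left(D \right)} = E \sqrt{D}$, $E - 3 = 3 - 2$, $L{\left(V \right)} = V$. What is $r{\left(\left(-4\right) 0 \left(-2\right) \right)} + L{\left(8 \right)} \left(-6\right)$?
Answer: $-48$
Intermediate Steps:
$E = 4$ ($E = 3 + \left(3 - 2\right) = 3 + 1 = 4$)
$r{\left(D \right)} = 4 \sqrt{D}$
$r{\left(\left(-4\right) 0 \left(-2\right) \right)} + L{\left(8 \right)} \left(-6\right) = 4 \sqrt{\left(-4\right) 0 \left(-2\right)} + 8 \left(-6\right) = 4 \sqrt{0 \left(-2\right)} - 48 = 4 \sqrt{0} - 48 = 4 \cdot 0 - 48 = 0 - 48 = -48$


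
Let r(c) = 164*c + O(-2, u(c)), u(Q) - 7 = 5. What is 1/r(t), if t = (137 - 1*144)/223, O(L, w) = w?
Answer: 223/1528 ≈ 0.14594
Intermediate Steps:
u(Q) = 12 (u(Q) = 7 + 5 = 12)
t = -7/223 (t = (137 - 144)*(1/223) = -7*1/223 = -7/223 ≈ -0.031390)
r(c) = 12 + 164*c (r(c) = 164*c + 12 = 12 + 164*c)
1/r(t) = 1/(12 + 164*(-7/223)) = 1/(12 - 1148/223) = 1/(1528/223) = 223/1528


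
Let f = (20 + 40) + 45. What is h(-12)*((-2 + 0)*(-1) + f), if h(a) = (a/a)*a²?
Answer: 15408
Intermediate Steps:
f = 105 (f = 60 + 45 = 105)
h(a) = a² (h(a) = 1*a² = a²)
h(-12)*((-2 + 0)*(-1) + f) = (-12)²*((-2 + 0)*(-1) + 105) = 144*(-2*(-1) + 105) = 144*(2 + 105) = 144*107 = 15408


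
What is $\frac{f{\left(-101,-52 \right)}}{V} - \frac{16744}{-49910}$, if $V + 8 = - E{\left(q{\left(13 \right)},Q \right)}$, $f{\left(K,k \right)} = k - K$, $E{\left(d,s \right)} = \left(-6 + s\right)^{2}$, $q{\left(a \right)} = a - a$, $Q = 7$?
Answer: $- \frac{7127}{1395} \approx -5.109$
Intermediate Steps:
$q{\left(a \right)} = 0$
$V = -9$ ($V = -8 - \left(-6 + 7\right)^{2} = -8 - 1^{2} = -8 - 1 = -9$)
$\frac{f{\left(-101,-52 \right)}}{V} - \frac{16744}{-49910} = \frac{-52 - -101}{-9} - \frac{16744}{-49910} = \left(-52 + 101\right) \left(- \frac{1}{9}\right) - - \frac{52}{155} = 49 \left(- \frac{1}{9}\right) + \frac{52}{155} = - \frac{49}{9} + \frac{52}{155} = - \frac{7127}{1395}$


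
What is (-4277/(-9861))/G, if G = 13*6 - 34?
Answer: 4277/433884 ≈ 0.0098575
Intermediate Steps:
G = 44 (G = 78 - 34 = 44)
(-4277/(-9861))/G = -4277/(-9861)/44 = -4277*(-1/9861)*(1/44) = (4277/9861)*(1/44) = 4277/433884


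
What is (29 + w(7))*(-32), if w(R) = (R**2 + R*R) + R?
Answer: -4288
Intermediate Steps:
w(R) = R + 2*R**2 (w(R) = (R**2 + R**2) + R = 2*R**2 + R = R + 2*R**2)
(29 + w(7))*(-32) = (29 + 7*(1 + 2*7))*(-32) = (29 + 7*(1 + 14))*(-32) = (29 + 7*15)*(-32) = (29 + 105)*(-32) = 134*(-32) = -4288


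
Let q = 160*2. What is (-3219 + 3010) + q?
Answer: 111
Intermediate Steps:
q = 320
(-3219 + 3010) + q = (-3219 + 3010) + 320 = -209 + 320 = 111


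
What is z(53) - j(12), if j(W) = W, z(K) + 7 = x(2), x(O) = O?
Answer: -17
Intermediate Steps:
z(K) = -5 (z(K) = -7 + 2 = -5)
z(53) - j(12) = -5 - 1*12 = -5 - 12 = -17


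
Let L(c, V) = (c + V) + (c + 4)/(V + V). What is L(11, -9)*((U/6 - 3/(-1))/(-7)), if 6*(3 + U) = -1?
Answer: -89/216 ≈ -0.41204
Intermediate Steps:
U = -19/6 (U = -3 + (1/6)*(-1) = -3 - 1/6 = -19/6 ≈ -3.1667)
L(c, V) = V + c + (4 + c)/(2*V) (L(c, V) = (V + c) + (4 + c)/((2*V)) = (V + c) + (4 + c)*(1/(2*V)) = (V + c) + (4 + c)/(2*V) = V + c + (4 + c)/(2*V))
L(11, -9)*((U/6 - 3/(-1))/(-7)) = ((2 + (1/2)*11 - 9*(-9 + 11))/(-9))*((-19/6/6 - 3/(-1))/(-7)) = (-(2 + 11/2 - 9*2)/9)*((-19/6*1/6 - 3*(-1))*(-1/7)) = (-(2 + 11/2 - 18)/9)*((-19/36 + 3)*(-1/7)) = (-1/9*(-21/2))*((89/36)*(-1/7)) = (7/6)*(-89/252) = -89/216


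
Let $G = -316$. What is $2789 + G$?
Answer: $2473$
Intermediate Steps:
$2789 + G = 2789 - 316 = 2473$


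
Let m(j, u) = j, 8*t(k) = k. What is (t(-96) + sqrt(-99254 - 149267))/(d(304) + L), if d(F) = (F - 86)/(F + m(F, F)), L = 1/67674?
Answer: -123437376/3688385 + 10286448*I*sqrt(248521)/3688385 ≈ -33.466 + 1390.3*I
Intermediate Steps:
t(k) = k/8
L = 1/67674 ≈ 1.4777e-5
d(F) = (-86 + F)/(2*F) (d(F) = (F - 86)/(F + F) = (-86 + F)/((2*F)) = (-86 + F)*(1/(2*F)) = (-86 + F)/(2*F))
(t(-96) + sqrt(-99254 - 149267))/(d(304) + L) = ((1/8)*(-96) + sqrt(-99254 - 149267))/((1/2)*(-86 + 304)/304 + 1/67674) = (-12 + sqrt(-248521))/((1/2)*(1/304)*218 + 1/67674) = (-12 + I*sqrt(248521))/(109/304 + 1/67674) = (-12 + I*sqrt(248521))/(3688385/10286448) = (-12 + I*sqrt(248521))*(10286448/3688385) = -123437376/3688385 + 10286448*I*sqrt(248521)/3688385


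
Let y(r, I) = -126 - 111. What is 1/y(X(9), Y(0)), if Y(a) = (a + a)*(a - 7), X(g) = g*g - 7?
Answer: -1/237 ≈ -0.0042194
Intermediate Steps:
X(g) = -7 + g² (X(g) = g² - 7 = -7 + g²)
Y(a) = 2*a*(-7 + a) (Y(a) = (2*a)*(-7 + a) = 2*a*(-7 + a))
y(r, I) = -237
1/y(X(9), Y(0)) = 1/(-237) = -1/237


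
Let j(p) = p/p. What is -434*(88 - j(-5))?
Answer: -37758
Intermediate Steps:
j(p) = 1
-434*(88 - j(-5)) = -434*(88 - 1*1) = -434*(88 - 1) = -434*87 = -37758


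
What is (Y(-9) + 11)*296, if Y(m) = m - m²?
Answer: -23384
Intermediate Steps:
(Y(-9) + 11)*296 = (-9*(1 - 1*(-9)) + 11)*296 = (-9*(1 + 9) + 11)*296 = (-9*10 + 11)*296 = (-90 + 11)*296 = -79*296 = -23384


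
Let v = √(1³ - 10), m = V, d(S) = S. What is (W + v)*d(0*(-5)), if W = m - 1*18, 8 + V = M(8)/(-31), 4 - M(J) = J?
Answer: 0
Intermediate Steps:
M(J) = 4 - J
V = -244/31 (V = -8 + (4 - 1*8)/(-31) = -8 + (4 - 8)*(-1/31) = -8 - 4*(-1/31) = -8 + 4/31 = -244/31 ≈ -7.8710)
m = -244/31 ≈ -7.8710
W = -802/31 (W = -244/31 - 1*18 = -244/31 - 18 = -802/31 ≈ -25.871)
v = 3*I (v = √(1 - 10) = √(-9) = 3*I ≈ 3.0*I)
(W + v)*d(0*(-5)) = (-802/31 + 3*I)*(0*(-5)) = (-802/31 + 3*I)*0 = 0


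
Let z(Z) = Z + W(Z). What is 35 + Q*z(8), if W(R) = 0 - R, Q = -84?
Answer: 35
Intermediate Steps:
W(R) = -R
z(Z) = 0 (z(Z) = Z - Z = 0)
35 + Q*z(8) = 35 - 84*0 = 35 + 0 = 35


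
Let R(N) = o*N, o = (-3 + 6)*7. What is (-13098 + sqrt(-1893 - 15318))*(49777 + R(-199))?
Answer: -597242604 + 45598*I*sqrt(17211) ≈ -5.9724e+8 + 5.982e+6*I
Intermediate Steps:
o = 21 (o = 3*7 = 21)
R(N) = 21*N
(-13098 + sqrt(-1893 - 15318))*(49777 + R(-199)) = (-13098 + sqrt(-1893 - 15318))*(49777 + 21*(-199)) = (-13098 + sqrt(-17211))*(49777 - 4179) = (-13098 + I*sqrt(17211))*45598 = -597242604 + 45598*I*sqrt(17211)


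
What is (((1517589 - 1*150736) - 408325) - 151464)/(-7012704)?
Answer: -100883/876588 ≈ -0.11509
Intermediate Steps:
(((1517589 - 1*150736) - 408325) - 151464)/(-7012704) = (((1517589 - 150736) - 408325) - 151464)*(-1/7012704) = ((1366853 - 408325) - 151464)*(-1/7012704) = (958528 - 151464)*(-1/7012704) = 807064*(-1/7012704) = -100883/876588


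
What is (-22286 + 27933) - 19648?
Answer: -14001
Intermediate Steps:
(-22286 + 27933) - 19648 = 5647 - 19648 = -14001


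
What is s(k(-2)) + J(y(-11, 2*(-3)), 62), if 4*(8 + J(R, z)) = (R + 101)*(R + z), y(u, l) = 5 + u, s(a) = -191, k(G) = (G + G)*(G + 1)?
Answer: 1131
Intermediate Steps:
k(G) = 2*G*(1 + G) (k(G) = (2*G)*(1 + G) = 2*G*(1 + G))
J(R, z) = -8 + (101 + R)*(R + z)/4 (J(R, z) = -8 + ((R + 101)*(R + z))/4 = -8 + ((101 + R)*(R + z))/4 = -8 + (101 + R)*(R + z)/4)
s(k(-2)) + J(y(-11, 2*(-3)), 62) = -191 + (-8 + (5 - 11)²/4 + 101*(5 - 11)/4 + (101/4)*62 + (¼)*(5 - 11)*62) = -191 + (-8 + (¼)*(-6)² + (101/4)*(-6) + 3131/2 + (¼)*(-6)*62) = -191 + (-8 + (¼)*36 - 303/2 + 3131/2 - 93) = -191 + (-8 + 9 - 303/2 + 3131/2 - 93) = -191 + 1322 = 1131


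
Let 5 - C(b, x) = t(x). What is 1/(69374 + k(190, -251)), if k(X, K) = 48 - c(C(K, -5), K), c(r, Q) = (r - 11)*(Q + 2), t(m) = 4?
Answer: 1/66932 ≈ 1.4941e-5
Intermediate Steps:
C(b, x) = 1 (C(b, x) = 5 - 1*4 = 5 - 4 = 1)
c(r, Q) = (-11 + r)*(2 + Q)
k(X, K) = 68 + 10*K (k(X, K) = 48 - (-22 - 11*K + 2*1 + K*1) = 48 - (-22 - 11*K + 2 + K) = 48 - (-20 - 10*K) = 48 + (20 + 10*K) = 68 + 10*K)
1/(69374 + k(190, -251)) = 1/(69374 + (68 + 10*(-251))) = 1/(69374 + (68 - 2510)) = 1/(69374 - 2442) = 1/66932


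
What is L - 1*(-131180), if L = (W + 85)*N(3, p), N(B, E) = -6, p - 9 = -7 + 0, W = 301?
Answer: 128864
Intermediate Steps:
p = 2 (p = 9 + (-7 + 0) = 9 - 7 = 2)
L = -2316 (L = (301 + 85)*(-6) = 386*(-6) = -2316)
L - 1*(-131180) = -2316 - 1*(-131180) = -2316 + 131180 = 128864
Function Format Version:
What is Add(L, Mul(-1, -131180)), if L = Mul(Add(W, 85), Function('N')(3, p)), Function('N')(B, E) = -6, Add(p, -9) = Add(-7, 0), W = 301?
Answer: 128864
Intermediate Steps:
p = 2 (p = Add(9, Add(-7, 0)) = Add(9, -7) = 2)
L = -2316 (L = Mul(Add(301, 85), -6) = Mul(386, -6) = -2316)
Add(L, Mul(-1, -131180)) = Add(-2316, Mul(-1, -131180)) = Add(-2316, 131180) = 128864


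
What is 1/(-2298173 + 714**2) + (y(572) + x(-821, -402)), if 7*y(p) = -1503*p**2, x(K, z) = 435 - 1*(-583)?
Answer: -879435151598609/12518639 ≈ -7.0250e+7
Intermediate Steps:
x(K, z) = 1018 (x(K, z) = 435 + 583 = 1018)
y(p) = -1503*p**2/7 (y(p) = (-1503*p**2)/7 = -1503*p**2/7)
1/(-2298173 + 714**2) + (y(572) + x(-821, -402)) = 1/(-2298173 + 714**2) + (-1503/7*572**2 + 1018) = 1/(-2298173 + 509796) + (-1503/7*327184 + 1018) = 1/(-1788377) + (-491757552/7 + 1018) = -1/1788377 - 491750426/7 = -879435151598609/12518639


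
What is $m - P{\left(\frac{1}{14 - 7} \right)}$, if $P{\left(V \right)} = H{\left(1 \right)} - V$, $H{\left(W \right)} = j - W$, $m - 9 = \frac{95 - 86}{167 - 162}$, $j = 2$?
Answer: $\frac{348}{35} \approx 9.9429$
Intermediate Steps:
$m = \frac{54}{5}$ ($m = 9 + \frac{95 - 86}{167 - 162} = 9 + \frac{9}{5} = \frac{54}{5} \approx 10.8$)
$H{\left(W \right)} = 2 - W$
$P{\left(V \right)} = 1 - V$ ($P{\left(V \right)} = \left(2 - 1\right) - V = 1 - V$)
$m - P{\left(\frac{1}{14 - 7} \right)} = \frac{54}{5} - \left(1 - \frac{1}{14 - 7}\right) = \frac{54}{5} - \left(1 - \frac{1}{7}\right) = \frac{54}{5} - \frac{6}{7} = \frac{348}{35}$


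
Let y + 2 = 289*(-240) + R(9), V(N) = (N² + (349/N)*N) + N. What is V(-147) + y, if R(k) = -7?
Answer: -47558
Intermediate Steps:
V(N) = 349 + N + N² (V(N) = (N² + 349) + N = (349 + N²) + N = 349 + N + N²)
y = -69369 (y = -2 + (289*(-240) - 7) = -2 + (-69360 - 7) = -2 - 69367 = -69369)
V(-147) + y = (349 - 147 + (-147)²) - 69369 = (349 - 147 + 21609) - 69369 = 21811 - 69369 = -47558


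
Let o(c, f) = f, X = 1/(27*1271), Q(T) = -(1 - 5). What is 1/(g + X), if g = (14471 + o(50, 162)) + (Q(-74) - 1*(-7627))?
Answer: 34317/764033689 ≈ 4.4916e-5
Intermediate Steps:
Q(T) = 4 (Q(T) = -1*(-4) = 4)
X = 1/34317 ≈ 2.9140e-5
g = 22264 (g = (14471 + 162) + (4 - 1*(-7627)) = 14633 + (4 + 7627) = 14633 + 7631 = 22264)
1/(g + X) = 1/(22264 + 1/34317) = 1/(764033689/34317) = 34317/764033689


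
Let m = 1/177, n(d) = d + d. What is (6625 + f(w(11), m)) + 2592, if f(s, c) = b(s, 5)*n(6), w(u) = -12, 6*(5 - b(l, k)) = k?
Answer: 9267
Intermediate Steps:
b(l, k) = 5 - k/6
n(d) = 2*d
m = 1/177 ≈ 0.0056497
f(s, c) = 50 (f(s, c) = (5 - 1/6*5)*(2*6) = (5 - 5/6)*12 = (25/6)*12 = 50)
(6625 + f(w(11), m)) + 2592 = (6625 + 50) + 2592 = 6675 + 2592 = 9267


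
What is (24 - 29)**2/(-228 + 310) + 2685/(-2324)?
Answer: -81035/95284 ≈ -0.85046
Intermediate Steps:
(24 - 29)**2/(-228 + 310) + 2685/(-2324) = (-5)**2/82 + 2685*(-1/2324) = 25*(1/82) - 2685/2324 = 25/82 - 2685/2324 = -81035/95284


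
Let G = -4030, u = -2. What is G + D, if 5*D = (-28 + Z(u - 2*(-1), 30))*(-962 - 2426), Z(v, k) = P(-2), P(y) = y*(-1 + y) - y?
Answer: 9522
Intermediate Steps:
P(y) = -y + y*(-1 + y)
Z(v, k) = 8 (Z(v, k) = -2*(-2 - 2) = -2*(-4) = 8)
D = 13552 (D = ((-28 + 8)*(-962 - 2426))/5 = (-20*(-3388))/5 = (⅕)*67760 = 13552)
G + D = -4030 + 13552 = 9522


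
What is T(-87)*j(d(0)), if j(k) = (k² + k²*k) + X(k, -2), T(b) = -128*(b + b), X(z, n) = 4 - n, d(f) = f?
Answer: 133632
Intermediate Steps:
T(b) = -256*b
j(k) = 6 + k² + k³ (j(k) = (k² + k²*k) + (4 - 1*(-2)) = (k² + k³) + (4 + 2) = (k² + k³) + 6 = 6 + k² + k³)
T(-87)*j(d(0)) = (-256*(-87))*(6 + 0² + 0³) = 22272*(6 + 0 + 0) = 22272*6 = 133632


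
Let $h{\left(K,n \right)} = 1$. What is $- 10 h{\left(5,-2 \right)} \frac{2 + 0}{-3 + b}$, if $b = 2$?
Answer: $20$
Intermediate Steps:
$- 10 h{\left(5,-2 \right)} \frac{2 + 0}{-3 + b} = \left(-10\right) 1 \frac{2 + 0}{-3 + 2} = - 10 \frac{2}{-1} = - 10 \cdot 2 \left(-1\right) = \left(-10\right) \left(-2\right) = 20$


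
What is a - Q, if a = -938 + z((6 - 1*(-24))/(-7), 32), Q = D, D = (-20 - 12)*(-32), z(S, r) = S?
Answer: -13764/7 ≈ -1966.3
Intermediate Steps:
D = 1024 (D = -32*(-32) = 1024)
Q = 1024
a = -6596/7 (a = -938 + (6 - 1*(-24))/(-7) = -938 + (6 + 24)*(-⅐) = -938 + 30*(-⅐) = -938 - 30/7 = -6596/7 ≈ -942.29)
a - Q = -6596/7 - 1*1024 = -6596/7 - 1024 = -13764/7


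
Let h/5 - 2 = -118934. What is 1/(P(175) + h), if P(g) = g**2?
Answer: -1/564035 ≈ -1.7729e-6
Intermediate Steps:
h = -594660 (h = 10 + 5*(-118934) = 10 - 594670 = -594660)
1/(P(175) + h) = 1/(175**2 - 594660) = 1/(30625 - 594660) = 1/(-564035) = -1/564035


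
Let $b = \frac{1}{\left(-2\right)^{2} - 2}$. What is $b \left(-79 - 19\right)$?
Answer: $-49$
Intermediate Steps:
$b = \frac{1}{2}$ ($b = \frac{1}{4 - 2} = \frac{1}{2} \approx 0.5$)
$b \left(-79 - 19\right) = \frac{-79 - 19}{2} = \frac{1}{2} \left(-98\right) = -49$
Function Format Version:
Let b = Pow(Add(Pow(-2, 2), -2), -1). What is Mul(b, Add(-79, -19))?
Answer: -49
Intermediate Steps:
b = Rational(1, 2) (b = Pow(Add(4, -2), -1) = Pow(2, -1) = Rational(1, 2) ≈ 0.50000)
Mul(b, Add(-79, -19)) = Mul(Rational(1, 2), Add(-79, -19)) = Mul(Rational(1, 2), -98) = -49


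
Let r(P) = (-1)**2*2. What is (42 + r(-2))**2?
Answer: 1936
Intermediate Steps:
r(P) = 2 (r(P) = 1*2 = 2)
(42 + r(-2))**2 = (42 + 2)**2 = 44**2 = 1936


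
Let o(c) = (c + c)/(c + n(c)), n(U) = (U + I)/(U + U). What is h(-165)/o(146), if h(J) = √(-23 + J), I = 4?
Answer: 21391*I*√47/21316 ≈ 6.8798*I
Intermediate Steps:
n(U) = (4 + U)/(2*U) (n(U) = (U + 4)/(U + U) = (4 + U)/((2*U)) = (4 + U)*(1/(2*U)) = (4 + U)/(2*U))
o(c) = 2*c/(c + (4 + c)/(2*c)) (o(c) = (c + c)/(c + (4 + c)/(2*c)) = (2*c)/(c + (4 + c)/(2*c)) = 2*c/(c + (4 + c)/(2*c)))
h(-165)/o(146) = √(-23 - 165)/((4*146²/(4 + 146 + 2*146²))) = √(-188)/((4*21316/(4 + 146 + 2*21316))) = (2*I*√47)/((4*21316/(4 + 146 + 42632))) = (2*I*√47)/((4*21316/42782)) = (2*I*√47)/((4*21316*(1/42782))) = (2*I*√47)/(42632/21391) = (2*I*√47)*(21391/42632) = 21391*I*√47/21316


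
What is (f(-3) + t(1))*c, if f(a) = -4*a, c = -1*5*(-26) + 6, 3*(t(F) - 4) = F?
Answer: 6664/3 ≈ 2221.3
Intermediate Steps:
t(F) = 4 + F/3
c = 136 (c = -5*(-26) + 6 = 130 + 6 = 136)
(f(-3) + t(1))*c = (-4*(-3) + (4 + (⅓)*1))*136 = (12 + (4 + ⅓))*136 = (12 + 13/3)*136 = (49/3)*136 = 6664/3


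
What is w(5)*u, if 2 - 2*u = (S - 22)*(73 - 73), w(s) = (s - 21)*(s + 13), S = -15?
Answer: -288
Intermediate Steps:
w(s) = (-21 + s)*(13 + s)
u = 1 (u = 1 - (-15 - 22)*(73 - 73)/2 = 1 - (-37)*0/2 = 1 - ½*0 = 1 + 0 = 1)
w(5)*u = (-273 + 5² - 8*5)*1 = (-273 + 25 - 40)*1 = -288*1 = -288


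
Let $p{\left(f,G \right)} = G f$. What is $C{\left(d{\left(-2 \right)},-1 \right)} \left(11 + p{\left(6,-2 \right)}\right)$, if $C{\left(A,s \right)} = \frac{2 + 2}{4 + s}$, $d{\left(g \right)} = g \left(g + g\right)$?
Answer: $- \frac{4}{3} \approx -1.3333$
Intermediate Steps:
$d{\left(g \right)} = 2 g^{2}$ ($d{\left(g \right)} = g 2 g = 2 g^{2}$)
$C{\left(A,s \right)} = \frac{4}{4 + s}$
$C{\left(d{\left(-2 \right)},-1 \right)} \left(11 + p{\left(6,-2 \right)}\right) = \frac{4}{4 - 1} \left(11 - 12\right) = \frac{4}{3} \left(11 - 12\right) = 4 \cdot \frac{1}{3} \left(-1\right) = \frac{4}{3} \left(-1\right) = - \frac{4}{3}$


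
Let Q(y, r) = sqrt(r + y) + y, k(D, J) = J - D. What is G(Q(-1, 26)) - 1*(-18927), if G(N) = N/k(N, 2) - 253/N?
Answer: 75447/4 ≈ 18862.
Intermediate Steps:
Q(y, r) = y + sqrt(r + y)
G(N) = -253/N + N/(2 - N) (G(N) = N/(2 - N) - 253/N = -253/N + N/(2 - N))
G(Q(-1, 26)) - 1*(-18927) = (506 - (-1 + sqrt(26 - 1))**2 - 253*(-1 + sqrt(26 - 1)))/((-1 + sqrt(26 - 1))*(-2 + (-1 + sqrt(26 - 1)))) - 1*(-18927) = (506 - (-1 + sqrt(25))**2 - 253*(-1 + sqrt(25)))/((-1 + sqrt(25))*(-2 + (-1 + sqrt(25)))) + 18927 = (506 - (-1 + 5)**2 - 253*(-1 + 5))/((-1 + 5)*(-2 + (-1 + 5))) + 18927 = (506 - 1*4**2 - 253*4)/(4*(-2 + 4)) + 18927 = (1/4)*(506 - 1*16 - 1012)/2 + 18927 = (1/4)*(1/2)*(506 - 16 - 1012) + 18927 = (1/4)*(1/2)*(-522) + 18927 = -261/4 + 18927 = 75447/4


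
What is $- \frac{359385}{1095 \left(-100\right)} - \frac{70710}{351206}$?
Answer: $\frac{3949180777}{1281901900} \approx 3.0807$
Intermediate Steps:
$- \frac{359385}{1095 \left(-100\right)} - \frac{70710}{351206} = - \frac{359385}{-109500} - \frac{35355}{175603} = \left(-359385\right) \left(- \frac{1}{109500}\right) - \frac{35355}{175603} = \frac{23959}{7300} - \frac{35355}{175603} = \frac{3949180777}{1281901900}$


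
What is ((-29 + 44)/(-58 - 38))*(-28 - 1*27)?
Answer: 275/32 ≈ 8.5938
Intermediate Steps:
((-29 + 44)/(-58 - 38))*(-28 - 1*27) = (15/(-96))*(-28 - 27) = (15*(-1/96))*(-55) = -5/32*(-55) = 275/32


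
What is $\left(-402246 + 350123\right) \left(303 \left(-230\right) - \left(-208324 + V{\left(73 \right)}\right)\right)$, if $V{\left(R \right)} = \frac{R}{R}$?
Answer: $-7225967859$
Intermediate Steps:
$V{\left(R \right)} = 1$
$\left(-402246 + 350123\right) \left(303 \left(-230\right) - \left(-208324 + V{\left(73 \right)}\right)\right) = \left(-402246 + 350123\right) \left(303 \left(-230\right) + \left(208324 - 1\right)\right) = - 52123 \left(-69690 + \left(208324 - 1\right)\right) = - 52123 \left(-69690 + 208323\right) = \left(-52123\right) 138633 = -7225967859$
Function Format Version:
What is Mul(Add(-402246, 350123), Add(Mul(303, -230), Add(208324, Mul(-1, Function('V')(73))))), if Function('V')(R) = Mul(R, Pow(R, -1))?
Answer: -7225967859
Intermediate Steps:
Function('V')(R) = 1
Mul(Add(-402246, 350123), Add(Mul(303, -230), Add(208324, Mul(-1, Function('V')(73))))) = Mul(Add(-402246, 350123), Add(Mul(303, -230), Add(208324, Mul(-1, 1)))) = Mul(-52123, Add(-69690, Add(208324, -1))) = Mul(-52123, Add(-69690, 208323)) = Mul(-52123, 138633) = -7225967859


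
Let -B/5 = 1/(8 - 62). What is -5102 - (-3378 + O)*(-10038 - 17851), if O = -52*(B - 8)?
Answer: -2234158210/27 ≈ -8.2747e+7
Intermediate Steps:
B = 5/54 (B = -5/(8 - 62) = -5/(-54) = -5*(-1/54) = 5/54 ≈ 0.092593)
O = 11102/27 (O = -52*(5/54 - 8) = -52*(-427/54) = 11102/27 ≈ 411.19)
-5102 - (-3378 + O)*(-10038 - 17851) = -5102 - (-3378 + 11102/27)*(-10038 - 17851) = -5102 - (-80104)*(-27889)/27 = -5102 - 1*2234020456/27 = -5102 - 2234020456/27 = -2234158210/27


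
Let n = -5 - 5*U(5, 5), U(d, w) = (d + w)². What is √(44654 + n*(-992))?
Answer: √545614 ≈ 738.66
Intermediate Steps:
n = -505 (n = -5 - 5*(5 + 5)² = -5 - 5*10² = -5 - 5*100 = -5 - 500 = -505)
√(44654 + n*(-992)) = √(44654 - 505*(-992)) = √(44654 + 500960) = √545614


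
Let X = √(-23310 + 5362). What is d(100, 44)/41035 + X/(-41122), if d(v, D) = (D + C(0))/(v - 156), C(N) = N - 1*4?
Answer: -1/57449 - I*√4487/20561 ≈ -1.7407e-5 - 0.0032579*I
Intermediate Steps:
C(N) = -4 + N (C(N) = N - 4 = -4 + N)
d(v, D) = (-4 + D)/(-156 + v) (d(v, D) = (D + (-4 + 0))/(v - 156) = (D - 4)/(-156 + v) = (-4 + D)/(-156 + v))
X = 2*I*√4487 (X = √(-17948) = 2*I*√4487 ≈ 133.97*I)
d(100, 44)/41035 + X/(-41122) = ((-4 + 44)/(-156 + 100))/41035 + (2*I*√4487)/(-41122) = (40/(-56))*(1/41035) + (2*I*√4487)*(-1/41122) = -1/56*40*(1/41035) - I*√4487/20561 = -5/7*1/41035 - I*√4487/20561 = -1/57449 - I*√4487/20561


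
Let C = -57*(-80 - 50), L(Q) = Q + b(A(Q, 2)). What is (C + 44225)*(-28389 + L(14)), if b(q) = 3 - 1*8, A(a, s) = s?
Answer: -1465401300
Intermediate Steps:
b(q) = -5 (b(q) = 3 - 8 = -5)
L(Q) = -5 + Q (L(Q) = Q - 5 = -5 + Q)
C = 7410 (C = -57*(-130) = 7410)
(C + 44225)*(-28389 + L(14)) = (7410 + 44225)*(-28389 + (-5 + 14)) = 51635*(-28389 + 9) = 51635*(-28380) = -1465401300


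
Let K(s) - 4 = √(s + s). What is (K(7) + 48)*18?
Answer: 936 + 18*√14 ≈ 1003.3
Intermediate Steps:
K(s) = 4 + √2*√s (K(s) = 4 + √(s + s) = 4 + √(2*s) = 4 + √2*√s)
(K(7) + 48)*18 = ((4 + √2*√7) + 48)*18 = ((4 + √14) + 48)*18 = (52 + √14)*18 = 936 + 18*√14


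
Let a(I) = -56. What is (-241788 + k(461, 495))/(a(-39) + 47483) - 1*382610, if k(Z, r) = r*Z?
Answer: -6048686021/15809 ≈ -3.8261e+5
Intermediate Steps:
k(Z, r) = Z*r
(-241788 + k(461, 495))/(a(-39) + 47483) - 1*382610 = (-241788 + 461*495)/(-56 + 47483) - 1*382610 = (-241788 + 228195)/47427 - 382610 = -13593*1/47427 - 382610 = -4531/15809 - 382610 = -6048686021/15809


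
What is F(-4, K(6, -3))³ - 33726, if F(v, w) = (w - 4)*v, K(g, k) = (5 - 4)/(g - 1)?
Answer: -3776774/125 ≈ -30214.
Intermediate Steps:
K(g, k) = 1/(-1 + g)
F(v, w) = v*(-4 + w) (F(v, w) = (-4 + w)*v = v*(-4 + w))
F(-4, K(6, -3))³ - 33726 = (-4*(-4 + 1/(-1 + 6)))³ - 33726 = (-4*(-4 + 1/5))³ - 33726 = (-4*(-4 + ⅕))³ - 33726 = (-4*(-19/5))³ - 33726 = (76/5)³ - 33726 = 438976/125 - 33726 = -3776774/125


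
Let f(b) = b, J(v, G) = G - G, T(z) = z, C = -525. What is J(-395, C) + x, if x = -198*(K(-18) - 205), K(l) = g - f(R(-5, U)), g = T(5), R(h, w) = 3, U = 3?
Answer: 40194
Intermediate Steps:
g = 5
J(v, G) = 0
K(l) = 2 (K(l) = 5 - 1*3 = 5 - 3 = 2)
x = 40194 (x = -198*(2 - 205) = -198*(-203) = 40194)
J(-395, C) + x = 0 + 40194 = 40194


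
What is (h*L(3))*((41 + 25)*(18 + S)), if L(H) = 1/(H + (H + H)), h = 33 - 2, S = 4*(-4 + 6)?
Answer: 17732/3 ≈ 5910.7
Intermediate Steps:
S = 8 (S = 4*2 = 8)
h = 31
L(H) = 1/(3*H) (L(H) = 1/(H + 2*H) = 1/(3*H))
(h*L(3))*((41 + 25)*(18 + S)) = (31*((⅓)/3))*((41 + 25)*(18 + 8)) = (31*((⅓)*(⅓)))*(66*26) = (31*(⅑))*1716 = (31/9)*1716 = 17732/3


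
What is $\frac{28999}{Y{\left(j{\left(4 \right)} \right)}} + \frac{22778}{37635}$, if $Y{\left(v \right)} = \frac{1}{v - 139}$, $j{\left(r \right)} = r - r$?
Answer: $- \frac{151701430957}{37635} \approx -4.0309 \cdot 10^{6}$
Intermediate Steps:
$j{\left(r \right)} = 0$
$Y{\left(v \right)} = \frac{1}{-139 + v}$
$\frac{28999}{Y{\left(j{\left(4 \right)} \right)}} + \frac{22778}{37635} = \frac{28999}{\frac{1}{-139 + 0}} + \frac{22778}{37635} = \frac{28999}{\frac{1}{-139}} + 22778 \cdot \frac{1}{37635} = \frac{28999}{- \frac{1}{139}} + \frac{22778}{37635} = 28999 \left(-139\right) + \frac{22778}{37635} = -4030861 + \frac{22778}{37635} = - \frac{151701430957}{37635}$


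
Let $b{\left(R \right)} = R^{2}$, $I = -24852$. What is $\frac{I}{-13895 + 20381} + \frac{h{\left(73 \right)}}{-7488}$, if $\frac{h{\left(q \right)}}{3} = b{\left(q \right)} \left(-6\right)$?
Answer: $\frac{4037577}{449696} \approx 8.9785$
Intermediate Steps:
$h{\left(q \right)} = - 18 q^{2}$ ($h{\left(q \right)} = 3 q^{2} \left(-6\right) = 3 \left(- 6 q^{2}\right) = - 18 q^{2}$)
$\frac{I}{-13895 + 20381} + \frac{h{\left(73 \right)}}{-7488} = - \frac{24852}{-13895 + 20381} + \frac{\left(-18\right) 73^{2}}{-7488} = - \frac{24852}{6486} + \left(-18\right) 5329 \left(- \frac{1}{7488}\right) = \left(-24852\right) \frac{1}{6486} - - \frac{5329}{416} = - \frac{4142}{1081} + \frac{5329}{416} = \frac{4037577}{449696}$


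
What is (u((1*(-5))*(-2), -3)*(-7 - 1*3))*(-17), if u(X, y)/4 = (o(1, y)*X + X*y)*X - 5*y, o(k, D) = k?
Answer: -125800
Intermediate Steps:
u(X, y) = -20*y + 4*X*(X + X*y) (u(X, y) = 4*((1*X + X*y)*X - 5*y) = 4*((X + X*y)*X - 5*y) = 4*(X*(X + X*y) - 5*y) = 4*(-5*y + X*(X + X*y)) = -20*y + 4*X*(X + X*y))
(u((1*(-5))*(-2), -3)*(-7 - 1*3))*(-17) = ((-20*(-3) + 4*((1*(-5))*(-2))² + 4*(-3)*((1*(-5))*(-2))²)*(-7 - 1*3))*(-17) = ((60 + 4*(-5*(-2))² + 4*(-3)*(-5*(-2))²)*(-7 - 3))*(-17) = ((60 + 4*10² + 4*(-3)*10²)*(-10))*(-17) = ((60 + 4*100 + 4*(-3)*100)*(-10))*(-17) = ((60 + 400 - 1200)*(-10))*(-17) = -740*(-10)*(-17) = 7400*(-17) = -125800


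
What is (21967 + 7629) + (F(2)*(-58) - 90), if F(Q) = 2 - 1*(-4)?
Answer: 29158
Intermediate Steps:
F(Q) = 6 (F(Q) = 2 + 4 = 6)
(21967 + 7629) + (F(2)*(-58) - 90) = (21967 + 7629) + (6*(-58) - 90) = 29596 + (-348 - 90) = 29596 - 438 = 29158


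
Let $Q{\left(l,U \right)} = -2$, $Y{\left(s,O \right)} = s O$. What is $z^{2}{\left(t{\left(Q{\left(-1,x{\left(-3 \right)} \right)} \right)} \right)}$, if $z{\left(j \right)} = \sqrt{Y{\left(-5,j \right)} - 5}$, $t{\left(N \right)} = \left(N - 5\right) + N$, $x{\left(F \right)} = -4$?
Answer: $40$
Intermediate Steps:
$Y{\left(s,O \right)} = O s$
$t{\left(N \right)} = -5 + 2 N$ ($t{\left(N \right)} = \left(-5 + N\right) + N = -5 + 2 N$)
$z{\left(j \right)} = \sqrt{-5 - 5 j}$ ($z{\left(j \right)} = \sqrt{j \left(-5\right) - 5} = \sqrt{- 5 j - 5} = \sqrt{-5 - 5 j}$)
$z^{2}{\left(t{\left(Q{\left(-1,x{\left(-3 \right)} \right)} \right)} \right)} = \left(\sqrt{-5 - 5 \left(-5 + 2 \left(-2\right)\right)}\right)^{2} = \left(\sqrt{-5 - 5 \left(-5 - 4\right)}\right)^{2} = \left(\sqrt{-5 - -45}\right)^{2} = \left(\sqrt{-5 + 45}\right)^{2} = \left(\sqrt{40}\right)^{2} = \left(2 \sqrt{10}\right)^{2} = 40$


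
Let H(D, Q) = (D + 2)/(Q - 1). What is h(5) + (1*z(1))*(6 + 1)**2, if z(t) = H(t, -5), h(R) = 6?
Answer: -37/2 ≈ -18.500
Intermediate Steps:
H(D, Q) = (2 + D)/(-1 + Q)
z(t) = -1/3 - t/6 (z(t) = (2 + t)/(-1 - 5) = (2 + t)/(-6) = -(2 + t)/6 = -1/3 - t/6)
h(5) + (1*z(1))*(6 + 1)**2 = 6 + (1*(-1/3 - 1/6*1))*(6 + 1)**2 = 6 + (1*(-1/3 - 1/6))*7**2 = 6 + (1*(-1/2))*49 = 6 - 1/2*49 = 6 - 49/2 = -37/2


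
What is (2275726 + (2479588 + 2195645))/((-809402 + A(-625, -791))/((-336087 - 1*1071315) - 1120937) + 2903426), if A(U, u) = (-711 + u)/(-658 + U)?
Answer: 22547930472870583/9418305416479426 ≈ 2.3941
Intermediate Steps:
A(U, u) = (-711 + u)/(-658 + U)
(2275726 + (2479588 + 2195645))/((-809402 + A(-625, -791))/((-336087 - 1*1071315) - 1120937) + 2903426) = (2275726 + (2479588 + 2195645))/((-809402 + (-711 - 791)/(-658 - 625))/((-336087 - 1*1071315) - 1120937) + 2903426) = (2275726 + 4675233)/((-809402 - 1502/(-1283))/((-336087 - 1071315) - 1120937) + 2903426) = 6950959/((-809402 - 1/1283*(-1502))/(-1407402 - 1120937) + 2903426) = 6950959/((-809402 + 1502/1283)/(-2528339) + 2903426) = 6950959/(-1038461264/1283*(-1/2528339) + 2903426) = 6950959/(1038461264/3243858937 + 2903426) = 6950959/(9418305416479426/3243858937) = 6950959*(3243858937/9418305416479426) = 22547930472870583/9418305416479426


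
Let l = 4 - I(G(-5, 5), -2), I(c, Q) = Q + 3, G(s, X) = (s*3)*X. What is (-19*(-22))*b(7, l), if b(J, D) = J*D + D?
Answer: 10032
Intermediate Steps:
G(s, X) = 3*X*s (G(s, X) = (3*s)*X = 3*X*s)
I(c, Q) = 3 + Q
l = 3 (l = 4 - (3 - 2) = 4 - 1*1 = 4 - 1 = 3)
b(J, D) = D + D*J (b(J, D) = D*J + D = D + D*J)
(-19*(-22))*b(7, l) = (-19*(-22))*(3*(1 + 7)) = 418*(3*8) = 418*24 = 10032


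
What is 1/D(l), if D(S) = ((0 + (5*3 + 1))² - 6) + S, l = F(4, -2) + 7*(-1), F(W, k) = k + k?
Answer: 1/239 ≈ 0.0041841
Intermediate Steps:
F(W, k) = 2*k
l = -11 (l = 2*(-2) + 7*(-1) = -4 - 7 = -11)
D(S) = 250 + S (D(S) = ((0 + (15 + 1))² - 6) + S = ((0 + 16)² - 6) + S = (16² - 6) + S = (256 - 6) + S = 250 + S)
1/D(l) = 1/(250 - 11) = 1/239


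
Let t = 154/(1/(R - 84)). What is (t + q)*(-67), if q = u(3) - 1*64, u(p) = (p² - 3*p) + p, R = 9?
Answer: 777937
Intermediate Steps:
u(p) = p² - 2*p
t = -11550 (t = 154/(1/(9 - 84)) = 154/(1/(-75)) = 154/(-1/75) = 154*(-75) = -11550)
q = -61 (q = 3*(-2 + 3) - 1*64 = 3*1 - 64 = 3 - 64 = -61)
(t + q)*(-67) = (-11550 - 61)*(-67) = -11611*(-67) = 777937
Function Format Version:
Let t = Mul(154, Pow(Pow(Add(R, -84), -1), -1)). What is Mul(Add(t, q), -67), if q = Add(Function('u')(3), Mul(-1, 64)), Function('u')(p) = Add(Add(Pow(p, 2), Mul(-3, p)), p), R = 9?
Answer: 777937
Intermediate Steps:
Function('u')(p) = Add(Pow(p, 2), Mul(-2, p))
t = -11550 (t = Mul(154, Pow(Pow(Add(9, -84), -1), -1)) = Mul(154, Pow(Pow(-75, -1), -1)) = Mul(154, Pow(Rational(-1, 75), -1)) = Mul(154, -75) = -11550)
q = -61 (q = Add(Mul(3, Add(-2, 3)), Mul(-1, 64)) = Add(Mul(3, 1), -64) = Add(3, -64) = -61)
Mul(Add(t, q), -67) = Mul(Add(-11550, -61), -67) = Mul(-11611, -67) = 777937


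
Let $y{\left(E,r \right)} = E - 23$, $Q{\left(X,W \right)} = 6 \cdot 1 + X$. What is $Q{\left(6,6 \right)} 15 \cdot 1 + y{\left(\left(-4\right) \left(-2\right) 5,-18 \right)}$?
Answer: $197$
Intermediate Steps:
$Q{\left(X,W \right)} = 6 + X$
$y{\left(E,r \right)} = -23 + E$
$Q{\left(6,6 \right)} 15 \cdot 1 + y{\left(\left(-4\right) \left(-2\right) 5,-18 \right)} = \left(6 + 6\right) 15 \cdot 1 - \left(23 - \left(-4\right) \left(-2\right) 5\right) = 12 \cdot 15 \cdot 1 + \left(-23 + 8 \cdot 5\right) = 180 \cdot 1 + \left(-23 + 40\right) = 180 + 17 = 197$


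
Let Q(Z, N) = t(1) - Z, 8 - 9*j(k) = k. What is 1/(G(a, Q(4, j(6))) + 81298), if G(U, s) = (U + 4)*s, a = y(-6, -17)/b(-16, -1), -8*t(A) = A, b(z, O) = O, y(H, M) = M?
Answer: 8/649691 ≈ 1.2314e-5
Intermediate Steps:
j(k) = 8/9 - k/9
t(A) = -A/8
Q(Z, N) = -⅛ - Z (Q(Z, N) = -⅛*1 - Z = -⅛ - Z)
a = 17 (a = -17/(-1) = -17*(-1) = 17)
G(U, s) = s*(4 + U) (G(U, s) = (4 + U)*s = s*(4 + U))
1/(G(a, Q(4, j(6))) + 81298) = 1/((-⅛ - 1*4)*(4 + 17) + 81298) = 1/((-⅛ - 4)*21 + 81298) = 1/(-33/8*21 + 81298) = 1/(-693/8 + 81298) = 1/(649691/8) = 8/649691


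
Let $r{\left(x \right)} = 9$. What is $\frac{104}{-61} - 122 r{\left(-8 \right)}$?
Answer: $- \frac{67082}{61} \approx -1099.7$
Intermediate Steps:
$\frac{104}{-61} - 122 r{\left(-8 \right)} = \frac{104}{-61} - 1098 = 104 \left(- \frac{1}{61}\right) - 1098 = - \frac{104}{61} - 1098 = - \frac{67082}{61}$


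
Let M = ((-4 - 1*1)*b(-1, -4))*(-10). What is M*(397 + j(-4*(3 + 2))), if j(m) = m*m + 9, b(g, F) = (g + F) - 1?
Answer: -241800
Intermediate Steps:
b(g, F) = -1 + F + g (b(g, F) = (F + g) - 1 = -1 + F + g)
M = -300 (M = ((-4 - 1*1)*(-1 - 4 - 1))*(-10) = ((-4 - 1)*(-6))*(-10) = -5*(-6)*(-10) = 30*(-10) = -300)
j(m) = 9 + m² (j(m) = m² + 9 = 9 + m²)
M*(397 + j(-4*(3 + 2))) = -300*(397 + (9 + (-4*(3 + 2))²)) = -300*(397 + (9 + (-4*5)²)) = -300*(397 + (9 + (-20)²)) = -300*(397 + (9 + 400)) = -300*(397 + 409) = -300*806 = -241800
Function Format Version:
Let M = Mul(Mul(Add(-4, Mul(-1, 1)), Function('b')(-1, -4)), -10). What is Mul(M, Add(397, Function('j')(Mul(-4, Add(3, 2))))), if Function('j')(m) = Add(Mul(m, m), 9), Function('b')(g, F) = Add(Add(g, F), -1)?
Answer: -241800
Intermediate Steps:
Function('b')(g, F) = Add(-1, F, g) (Function('b')(g, F) = Add(Add(F, g), -1) = Add(-1, F, g))
M = -300 (M = Mul(Mul(Add(-4, Mul(-1, 1)), Add(-1, -4, -1)), -10) = Mul(Mul(Add(-4, -1), -6), -10) = Mul(Mul(-5, -6), -10) = Mul(30, -10) = -300)
Function('j')(m) = Add(9, Pow(m, 2)) (Function('j')(m) = Add(Pow(m, 2), 9) = Add(9, Pow(m, 2)))
Mul(M, Add(397, Function('j')(Mul(-4, Add(3, 2))))) = Mul(-300, Add(397, Add(9, Pow(Mul(-4, Add(3, 2)), 2)))) = Mul(-300, Add(397, Add(9, Pow(Mul(-4, 5), 2)))) = Mul(-300, Add(397, Add(9, Pow(-20, 2)))) = Mul(-300, Add(397, Add(9, 400))) = Mul(-300, Add(397, 409)) = Mul(-300, 806) = -241800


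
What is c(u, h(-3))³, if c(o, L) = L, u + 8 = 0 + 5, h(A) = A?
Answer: -27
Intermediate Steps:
u = -3 (u = -8 + (0 + 5) = -8 + 5 = -3)
c(u, h(-3))³ = (-3)³ = -27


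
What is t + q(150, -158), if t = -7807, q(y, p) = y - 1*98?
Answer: -7755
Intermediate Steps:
q(y, p) = -98 + y (q(y, p) = y - 98 = -98 + y)
t + q(150, -158) = -7807 + (-98 + 150) = -7807 + 52 = -7755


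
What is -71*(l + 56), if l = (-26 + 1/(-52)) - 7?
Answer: -84845/52 ≈ -1631.6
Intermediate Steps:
l = -1717/52 (l = (-26 - 1/52) - 7 = -1353/52 - 7 = -1717/52 ≈ -33.019)
-71*(l + 56) = -71*(-1717/52 + 56) = -71*1195/52 = -84845/52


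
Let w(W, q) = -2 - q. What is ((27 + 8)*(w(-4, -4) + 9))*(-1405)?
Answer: -540925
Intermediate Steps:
((27 + 8)*(w(-4, -4) + 9))*(-1405) = ((27 + 8)*((-2 - 1*(-4)) + 9))*(-1405) = (35*((-2 + 4) + 9))*(-1405) = (35*(2 + 9))*(-1405) = (35*11)*(-1405) = 385*(-1405) = -540925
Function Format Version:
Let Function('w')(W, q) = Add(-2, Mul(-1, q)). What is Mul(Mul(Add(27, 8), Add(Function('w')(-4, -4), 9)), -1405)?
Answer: -540925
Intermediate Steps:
Mul(Mul(Add(27, 8), Add(Function('w')(-4, -4), 9)), -1405) = Mul(Mul(Add(27, 8), Add(Add(-2, Mul(-1, -4)), 9)), -1405) = Mul(Mul(35, Add(Add(-2, 4), 9)), -1405) = Mul(Mul(35, Add(2, 9)), -1405) = Mul(Mul(35, 11), -1405) = Mul(385, -1405) = -540925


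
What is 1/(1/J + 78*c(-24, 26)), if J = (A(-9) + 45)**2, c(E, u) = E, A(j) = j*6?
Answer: -81/151631 ≈ -0.00053419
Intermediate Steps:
A(j) = 6*j
J = 81 (J = (6*(-9) + 45)**2 = (-54 + 45)**2 = (-9)**2 = 81)
1/(1/J + 78*c(-24, 26)) = 1/(1/81 + 78*(-24)) = 1/(1/81 - 1872) = 1/(-151631/81) = -81/151631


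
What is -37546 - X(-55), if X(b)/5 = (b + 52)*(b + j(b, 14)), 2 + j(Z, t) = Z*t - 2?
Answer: -49981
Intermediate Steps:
j(Z, t) = -4 + Z*t (j(Z, t) = -2 + (Z*t - 2) = -2 + (-2 + Z*t) = -4 + Z*t)
X(b) = 5*(-4 + 15*b)*(52 + b) (X(b) = 5*((b + 52)*(b + (-4 + b*14))) = 5*((52 + b)*(b + (-4 + 14*b))) = 5*((52 + b)*(-4 + 15*b)) = 5*((-4 + 15*b)*(52 + b)) = 5*(-4 + 15*b)*(52 + b))
-37546 - X(-55) = -37546 - (-1040 + 75*(-55)² + 3880*(-55)) = -37546 - (-1040 + 75*3025 - 213400) = -37546 - (-1040 + 226875 - 213400) = -37546 - 1*12435 = -37546 - 12435 = -49981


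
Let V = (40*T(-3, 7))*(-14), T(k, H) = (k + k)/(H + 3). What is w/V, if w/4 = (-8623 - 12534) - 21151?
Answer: -1511/3 ≈ -503.67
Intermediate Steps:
T(k, H) = 2*k/(3 + H) (T(k, H) = (2*k)/(3 + H) = 2*k/(3 + H))
V = 336 (V = (40*(2*(-3)/(3 + 7)))*(-14) = (40*(2*(-3)/10))*(-14) = (40*(2*(-3)*(⅒)))*(-14) = (40*(-⅗))*(-14) = -24*(-14) = 336)
w = -169232 (w = 4*((-8623 - 12534) - 21151) = 4*(-21157 - 21151) = 4*(-42308) = -169232)
w/V = -169232/336 = -169232*1/336 = -1511/3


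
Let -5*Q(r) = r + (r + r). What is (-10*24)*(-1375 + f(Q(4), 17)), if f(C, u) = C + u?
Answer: 326496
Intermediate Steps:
Q(r) = -3*r/5 (Q(r) = -(r + (r + r))/5 = -(r + 2*r)/5 = -3*r/5)
(-10*24)*(-1375 + f(Q(4), 17)) = (-10*24)*(-1375 + (-⅗*4 + 17)) = -240*(-1375 + (-12/5 + 17)) = -240*(-1375 + 73/5) = -240*(-6802/5) = 326496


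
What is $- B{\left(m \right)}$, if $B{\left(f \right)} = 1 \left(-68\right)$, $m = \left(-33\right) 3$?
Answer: $68$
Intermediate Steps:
$m = -99$
$B{\left(f \right)} = -68$
$- B{\left(m \right)} = \left(-1\right) \left(-68\right) = 68$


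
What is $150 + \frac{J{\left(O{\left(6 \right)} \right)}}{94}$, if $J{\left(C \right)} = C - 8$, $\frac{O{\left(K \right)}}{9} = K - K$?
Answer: $\frac{7046}{47} \approx 149.91$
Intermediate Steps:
$O{\left(K \right)} = 0$ ($O{\left(K \right)} = 9 \left(K - K\right) = 9 \cdot 0 = 0$)
$J{\left(C \right)} = -8 + C$
$150 + \frac{J{\left(O{\left(6 \right)} \right)}}{94} = 150 + \frac{-8 + 0}{94} = 150 - \frac{4}{47} = \frac{7046}{47}$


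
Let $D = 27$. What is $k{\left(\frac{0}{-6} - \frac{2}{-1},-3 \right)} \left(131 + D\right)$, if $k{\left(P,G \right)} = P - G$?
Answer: $790$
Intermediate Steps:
$k{\left(\frac{0}{-6} - \frac{2}{-1},-3 \right)} \left(131 + D\right) = \left(\left(\frac{0}{-6} - \frac{2}{-1}\right) - -3\right) \left(131 + 27\right) = \left(\left(0 \left(- \frac{1}{6}\right) - -2\right) + 3\right) 158 = \left(\left(0 + 2\right) + 3\right) 158 = \left(2 + 3\right) 158 = 5 \cdot 158 = 790$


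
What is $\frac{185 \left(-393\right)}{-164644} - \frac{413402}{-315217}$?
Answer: $\frac{90982010873}{51898587748} \approx 1.7531$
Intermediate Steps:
$\frac{185 \left(-393\right)}{-164644} - \frac{413402}{-315217} = \left(-72705\right) \left(- \frac{1}{164644}\right) - - \frac{413402}{315217} = \frac{72705}{164644} + \frac{413402}{315217} = \frac{90982010873}{51898587748}$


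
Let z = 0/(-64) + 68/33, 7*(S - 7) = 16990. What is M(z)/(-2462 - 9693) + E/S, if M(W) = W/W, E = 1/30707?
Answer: -47557408/578154313165 ≈ -8.2257e-5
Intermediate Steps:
S = 17039/7 (S = 7 + (1/7)*16990 = 7 + 16990/7 = 17039/7 ≈ 2434.1)
z = 68/33 (z = 0*(-1/64) + 68*(1/33) = 0 + 68/33 = 68/33 ≈ 2.0606)
E = 1/30707 ≈ 3.2566e-5
M(W) = 1
M(z)/(-2462 - 9693) + E/S = 1/(-2462 - 9693) + 1/(30707*(17039/7)) = 1/(-12155) + (1/30707)*(7/17039) = 1*(-1/12155) + 7/523216573 = -1/12155 + 7/523216573 = -47557408/578154313165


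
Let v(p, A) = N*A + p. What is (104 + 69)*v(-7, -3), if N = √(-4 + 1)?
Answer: -1211 - 519*I*√3 ≈ -1211.0 - 898.93*I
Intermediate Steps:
N = I*√3 (N = √(-3) = I*√3 ≈ 1.732*I)
v(p, A) = p + I*A*√3 (v(p, A) = (I*√3)*A + p = I*A*√3 + p = p + I*A*√3)
(104 + 69)*v(-7, -3) = (104 + 69)*(-7 + I*(-3)*√3) = 173*(-7 - 3*I*√3) = -1211 - 519*I*√3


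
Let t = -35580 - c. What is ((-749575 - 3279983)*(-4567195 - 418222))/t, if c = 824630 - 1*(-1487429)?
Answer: -20089026955686/2347639 ≈ -8.5571e+6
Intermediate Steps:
c = 2312059 (c = 824630 + 1487429 = 2312059)
t = -2347639 (t = -35580 - 1*2312059 = -35580 - 2312059 = -2347639)
((-749575 - 3279983)*(-4567195 - 418222))/t = ((-749575 - 3279983)*(-4567195 - 418222))/(-2347639) = -4029558*(-4985417)*(-1/2347639) = 20089026955686*(-1/2347639) = -20089026955686/2347639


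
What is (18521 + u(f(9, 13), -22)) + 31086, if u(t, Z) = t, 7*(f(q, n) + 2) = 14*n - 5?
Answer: 347412/7 ≈ 49630.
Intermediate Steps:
f(q, n) = -19/7 + 2*n (f(q, n) = -2 + (14*n - 5)/7 = -2 + (-5 + 14*n)/7 = -2 + (-5/7 + 2*n) = -19/7 + 2*n)
(18521 + u(f(9, 13), -22)) + 31086 = (18521 + (-19/7 + 2*13)) + 31086 = (18521 + (-19/7 + 26)) + 31086 = (18521 + 163/7) + 31086 = 129810/7 + 31086 = 347412/7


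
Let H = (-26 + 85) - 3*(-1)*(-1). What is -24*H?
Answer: -1344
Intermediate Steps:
H = 56 (H = 59 - (-3)*(-1) = 59 - 1*3 = 59 - 3 = 56)
-24*H = -24*56 = -1344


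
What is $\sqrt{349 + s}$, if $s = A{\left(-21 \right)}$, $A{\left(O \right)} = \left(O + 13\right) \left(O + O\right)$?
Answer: $\sqrt{685} \approx 26.173$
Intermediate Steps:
$A{\left(O \right)} = 2 O \left(13 + O\right)$ ($A{\left(O \right)} = \left(13 + O\right) 2 O = 2 O \left(13 + O\right)$)
$s = 336$ ($s = 2 \left(-21\right) \left(13 - 21\right) = 2 \left(-21\right) \left(-8\right) = 336$)
$\sqrt{349 + s} = \sqrt{349 + 336} = \sqrt{685}$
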